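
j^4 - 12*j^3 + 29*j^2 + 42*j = j*(j - 7)*(j - 6)*(j + 1)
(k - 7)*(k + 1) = k^2 - 6*k - 7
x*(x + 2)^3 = x^4 + 6*x^3 + 12*x^2 + 8*x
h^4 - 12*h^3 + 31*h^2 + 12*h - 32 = (h - 8)*(h - 4)*(h - 1)*(h + 1)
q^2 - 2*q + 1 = (q - 1)^2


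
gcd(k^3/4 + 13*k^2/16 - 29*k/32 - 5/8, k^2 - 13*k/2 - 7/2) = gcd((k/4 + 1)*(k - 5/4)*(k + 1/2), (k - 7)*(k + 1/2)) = k + 1/2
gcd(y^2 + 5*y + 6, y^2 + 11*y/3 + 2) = y + 3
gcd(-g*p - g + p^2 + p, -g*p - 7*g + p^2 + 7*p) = -g + p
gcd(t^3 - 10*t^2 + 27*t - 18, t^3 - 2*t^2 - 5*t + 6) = t^2 - 4*t + 3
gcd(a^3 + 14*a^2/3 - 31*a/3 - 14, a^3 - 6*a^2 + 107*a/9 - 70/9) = a - 7/3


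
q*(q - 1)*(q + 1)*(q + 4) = q^4 + 4*q^3 - q^2 - 4*q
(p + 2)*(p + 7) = p^2 + 9*p + 14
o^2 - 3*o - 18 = (o - 6)*(o + 3)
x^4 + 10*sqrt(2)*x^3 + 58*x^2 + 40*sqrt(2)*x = x*(x + sqrt(2))*(x + 4*sqrt(2))*(x + 5*sqrt(2))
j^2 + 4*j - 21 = (j - 3)*(j + 7)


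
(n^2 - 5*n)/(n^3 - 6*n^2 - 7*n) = (5 - n)/(-n^2 + 6*n + 7)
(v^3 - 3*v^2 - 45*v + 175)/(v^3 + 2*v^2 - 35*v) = (v - 5)/v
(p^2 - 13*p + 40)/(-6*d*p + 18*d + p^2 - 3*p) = (-p^2 + 13*p - 40)/(6*d*p - 18*d - p^2 + 3*p)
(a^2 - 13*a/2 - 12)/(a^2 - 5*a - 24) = (a + 3/2)/(a + 3)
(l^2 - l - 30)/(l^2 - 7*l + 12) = (l^2 - l - 30)/(l^2 - 7*l + 12)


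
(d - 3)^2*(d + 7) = d^3 + d^2 - 33*d + 63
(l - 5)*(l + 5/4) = l^2 - 15*l/4 - 25/4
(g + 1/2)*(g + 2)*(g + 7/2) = g^3 + 6*g^2 + 39*g/4 + 7/2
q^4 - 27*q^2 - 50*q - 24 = (q - 6)*(q + 1)^2*(q + 4)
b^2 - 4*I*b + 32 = (b - 8*I)*(b + 4*I)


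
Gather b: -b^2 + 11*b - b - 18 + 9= -b^2 + 10*b - 9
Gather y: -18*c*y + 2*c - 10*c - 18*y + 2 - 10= -8*c + y*(-18*c - 18) - 8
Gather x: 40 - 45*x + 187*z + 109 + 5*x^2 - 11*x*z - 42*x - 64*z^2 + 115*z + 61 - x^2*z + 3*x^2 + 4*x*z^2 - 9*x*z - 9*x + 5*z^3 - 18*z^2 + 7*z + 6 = x^2*(8 - z) + x*(4*z^2 - 20*z - 96) + 5*z^3 - 82*z^2 + 309*z + 216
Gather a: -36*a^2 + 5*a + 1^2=-36*a^2 + 5*a + 1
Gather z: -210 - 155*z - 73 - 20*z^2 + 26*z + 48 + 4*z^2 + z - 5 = -16*z^2 - 128*z - 240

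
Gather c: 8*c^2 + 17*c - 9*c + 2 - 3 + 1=8*c^2 + 8*c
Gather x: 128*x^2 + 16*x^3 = 16*x^3 + 128*x^2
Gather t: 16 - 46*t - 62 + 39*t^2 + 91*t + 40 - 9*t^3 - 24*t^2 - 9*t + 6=-9*t^3 + 15*t^2 + 36*t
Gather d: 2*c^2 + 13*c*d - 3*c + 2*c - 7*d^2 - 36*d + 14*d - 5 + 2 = 2*c^2 - c - 7*d^2 + d*(13*c - 22) - 3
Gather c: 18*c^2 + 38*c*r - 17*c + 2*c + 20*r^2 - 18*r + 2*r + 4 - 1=18*c^2 + c*(38*r - 15) + 20*r^2 - 16*r + 3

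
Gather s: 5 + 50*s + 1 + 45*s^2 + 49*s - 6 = 45*s^2 + 99*s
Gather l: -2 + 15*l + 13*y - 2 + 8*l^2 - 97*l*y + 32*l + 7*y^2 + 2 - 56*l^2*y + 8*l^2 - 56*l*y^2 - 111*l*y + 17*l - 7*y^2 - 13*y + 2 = l^2*(16 - 56*y) + l*(-56*y^2 - 208*y + 64)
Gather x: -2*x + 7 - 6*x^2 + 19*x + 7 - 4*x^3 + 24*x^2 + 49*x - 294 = -4*x^3 + 18*x^2 + 66*x - 280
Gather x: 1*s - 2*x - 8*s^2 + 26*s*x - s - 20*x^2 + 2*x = -8*s^2 + 26*s*x - 20*x^2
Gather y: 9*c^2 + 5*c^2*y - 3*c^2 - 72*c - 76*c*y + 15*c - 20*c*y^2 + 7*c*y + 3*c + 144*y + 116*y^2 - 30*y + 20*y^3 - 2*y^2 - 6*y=6*c^2 - 54*c + 20*y^3 + y^2*(114 - 20*c) + y*(5*c^2 - 69*c + 108)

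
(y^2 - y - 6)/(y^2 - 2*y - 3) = (y + 2)/(y + 1)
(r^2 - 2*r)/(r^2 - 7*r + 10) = r/(r - 5)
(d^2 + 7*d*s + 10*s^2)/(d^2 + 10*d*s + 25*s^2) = (d + 2*s)/(d + 5*s)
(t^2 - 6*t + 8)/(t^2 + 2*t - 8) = (t - 4)/(t + 4)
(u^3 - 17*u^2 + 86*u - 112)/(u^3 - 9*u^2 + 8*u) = (u^2 - 9*u + 14)/(u*(u - 1))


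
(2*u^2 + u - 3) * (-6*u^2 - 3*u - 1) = -12*u^4 - 12*u^3 + 13*u^2 + 8*u + 3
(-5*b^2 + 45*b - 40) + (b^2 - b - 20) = -4*b^2 + 44*b - 60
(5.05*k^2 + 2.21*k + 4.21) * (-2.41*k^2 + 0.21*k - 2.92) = -12.1705*k^4 - 4.2656*k^3 - 24.428*k^2 - 5.5691*k - 12.2932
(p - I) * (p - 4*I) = p^2 - 5*I*p - 4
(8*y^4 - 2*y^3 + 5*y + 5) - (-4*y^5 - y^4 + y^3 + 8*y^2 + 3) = 4*y^5 + 9*y^4 - 3*y^3 - 8*y^2 + 5*y + 2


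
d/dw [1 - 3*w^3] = -9*w^2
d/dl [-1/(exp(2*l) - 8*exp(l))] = 2*(exp(l) - 4)*exp(-l)/(exp(l) - 8)^2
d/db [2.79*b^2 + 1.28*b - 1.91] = 5.58*b + 1.28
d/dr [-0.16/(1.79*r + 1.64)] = 0.2864/(1.79*r + 1.64)^2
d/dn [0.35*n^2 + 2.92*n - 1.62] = 0.7*n + 2.92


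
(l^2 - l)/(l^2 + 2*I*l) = (l - 1)/(l + 2*I)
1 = 1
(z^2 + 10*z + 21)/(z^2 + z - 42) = (z + 3)/(z - 6)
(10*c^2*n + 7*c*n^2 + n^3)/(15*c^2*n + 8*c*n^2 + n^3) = (2*c + n)/(3*c + n)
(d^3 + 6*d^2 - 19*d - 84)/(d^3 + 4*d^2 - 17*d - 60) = (d + 7)/(d + 5)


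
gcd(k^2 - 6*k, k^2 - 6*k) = k^2 - 6*k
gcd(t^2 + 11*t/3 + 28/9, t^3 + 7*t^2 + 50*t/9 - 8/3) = t + 4/3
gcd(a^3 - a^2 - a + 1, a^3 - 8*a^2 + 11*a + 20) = a + 1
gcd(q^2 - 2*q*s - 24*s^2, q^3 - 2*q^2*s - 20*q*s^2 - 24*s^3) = q - 6*s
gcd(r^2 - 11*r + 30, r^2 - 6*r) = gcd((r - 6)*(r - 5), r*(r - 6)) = r - 6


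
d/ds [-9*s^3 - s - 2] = -27*s^2 - 1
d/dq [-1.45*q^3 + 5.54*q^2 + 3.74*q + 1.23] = -4.35*q^2 + 11.08*q + 3.74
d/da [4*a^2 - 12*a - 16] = 8*a - 12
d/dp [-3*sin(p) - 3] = -3*cos(p)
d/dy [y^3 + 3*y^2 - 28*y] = 3*y^2 + 6*y - 28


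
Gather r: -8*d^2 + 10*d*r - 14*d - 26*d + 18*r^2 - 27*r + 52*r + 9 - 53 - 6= -8*d^2 - 40*d + 18*r^2 + r*(10*d + 25) - 50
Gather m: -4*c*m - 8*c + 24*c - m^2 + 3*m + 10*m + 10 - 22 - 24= 16*c - m^2 + m*(13 - 4*c) - 36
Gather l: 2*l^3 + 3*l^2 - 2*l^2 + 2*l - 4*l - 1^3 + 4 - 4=2*l^3 + l^2 - 2*l - 1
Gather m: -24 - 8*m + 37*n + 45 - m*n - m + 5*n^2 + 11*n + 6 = m*(-n - 9) + 5*n^2 + 48*n + 27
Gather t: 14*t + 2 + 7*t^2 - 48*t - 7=7*t^2 - 34*t - 5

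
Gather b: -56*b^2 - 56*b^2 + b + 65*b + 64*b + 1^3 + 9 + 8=-112*b^2 + 130*b + 18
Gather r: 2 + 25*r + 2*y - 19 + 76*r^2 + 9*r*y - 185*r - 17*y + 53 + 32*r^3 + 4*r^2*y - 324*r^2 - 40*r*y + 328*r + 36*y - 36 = 32*r^3 + r^2*(4*y - 248) + r*(168 - 31*y) + 21*y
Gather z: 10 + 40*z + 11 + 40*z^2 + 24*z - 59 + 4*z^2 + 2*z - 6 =44*z^2 + 66*z - 44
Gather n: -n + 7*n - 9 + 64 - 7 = 6*n + 48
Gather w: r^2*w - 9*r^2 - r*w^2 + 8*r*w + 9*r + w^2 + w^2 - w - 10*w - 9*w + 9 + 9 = -9*r^2 + 9*r + w^2*(2 - r) + w*(r^2 + 8*r - 20) + 18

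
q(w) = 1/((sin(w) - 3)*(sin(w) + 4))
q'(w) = -cos(w)/((sin(w) - 3)*(sin(w) + 4)^2) - cos(w)/((sin(w) - 3)^2*(sin(w) + 4))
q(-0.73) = -0.08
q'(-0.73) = 0.00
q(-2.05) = -0.08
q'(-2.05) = -0.00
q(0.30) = -0.09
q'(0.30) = -0.01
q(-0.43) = -0.08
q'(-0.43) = -0.00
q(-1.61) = -0.08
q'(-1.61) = -0.00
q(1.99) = -0.10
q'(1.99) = 0.01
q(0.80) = -0.09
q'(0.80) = -0.01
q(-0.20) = -0.08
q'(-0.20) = -0.00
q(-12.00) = -0.09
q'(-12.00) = -0.01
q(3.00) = -0.08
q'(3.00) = 0.01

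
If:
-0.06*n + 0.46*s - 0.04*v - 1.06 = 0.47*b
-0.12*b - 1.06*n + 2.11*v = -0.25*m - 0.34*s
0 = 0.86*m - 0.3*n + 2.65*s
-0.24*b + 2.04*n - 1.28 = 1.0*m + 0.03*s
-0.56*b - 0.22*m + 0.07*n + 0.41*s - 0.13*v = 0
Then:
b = -5.65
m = 10.05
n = 4.85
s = -2.71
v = 1.36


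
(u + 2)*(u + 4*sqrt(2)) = u^2 + 2*u + 4*sqrt(2)*u + 8*sqrt(2)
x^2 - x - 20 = (x - 5)*(x + 4)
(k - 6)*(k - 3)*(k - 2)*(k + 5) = k^4 - 6*k^3 - 19*k^2 + 144*k - 180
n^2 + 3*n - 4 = (n - 1)*(n + 4)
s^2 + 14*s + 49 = (s + 7)^2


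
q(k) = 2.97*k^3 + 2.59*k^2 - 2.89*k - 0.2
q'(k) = 8.91*k^2 + 5.18*k - 2.89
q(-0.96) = 2.33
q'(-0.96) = 0.35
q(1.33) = 7.53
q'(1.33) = 19.76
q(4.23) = 258.71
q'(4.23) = 178.45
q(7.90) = 1602.94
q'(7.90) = 594.11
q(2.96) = 90.96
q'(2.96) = 90.51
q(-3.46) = -82.22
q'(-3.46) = 85.85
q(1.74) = 18.26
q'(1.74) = 33.10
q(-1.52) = -0.25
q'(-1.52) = 9.82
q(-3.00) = -48.41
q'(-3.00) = 61.76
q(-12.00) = -4724.72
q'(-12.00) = 1217.99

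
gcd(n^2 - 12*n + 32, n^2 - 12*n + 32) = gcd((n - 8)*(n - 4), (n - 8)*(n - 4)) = n^2 - 12*n + 32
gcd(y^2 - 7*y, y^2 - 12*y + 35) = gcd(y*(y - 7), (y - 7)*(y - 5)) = y - 7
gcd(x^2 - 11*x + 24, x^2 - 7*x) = 1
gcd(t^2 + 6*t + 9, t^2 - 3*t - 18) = t + 3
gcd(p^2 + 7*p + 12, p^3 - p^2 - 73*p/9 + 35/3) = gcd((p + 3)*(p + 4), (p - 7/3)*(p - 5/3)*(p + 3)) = p + 3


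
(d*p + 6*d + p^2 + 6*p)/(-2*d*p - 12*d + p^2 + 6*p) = (d + p)/(-2*d + p)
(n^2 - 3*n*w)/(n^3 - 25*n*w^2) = (n - 3*w)/(n^2 - 25*w^2)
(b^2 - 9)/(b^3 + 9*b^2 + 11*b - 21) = (b - 3)/(b^2 + 6*b - 7)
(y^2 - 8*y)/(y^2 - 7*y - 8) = y/(y + 1)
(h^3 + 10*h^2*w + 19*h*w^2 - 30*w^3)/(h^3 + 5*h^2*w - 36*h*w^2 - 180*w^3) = (-h + w)/(-h + 6*w)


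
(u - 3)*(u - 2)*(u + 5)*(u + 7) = u^4 + 7*u^3 - 19*u^2 - 103*u + 210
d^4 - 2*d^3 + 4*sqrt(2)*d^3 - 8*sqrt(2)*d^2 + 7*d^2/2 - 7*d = d*(d - 2)*(d + sqrt(2)/2)*(d + 7*sqrt(2)/2)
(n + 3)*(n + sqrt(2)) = n^2 + sqrt(2)*n + 3*n + 3*sqrt(2)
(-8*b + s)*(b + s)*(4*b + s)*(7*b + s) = -224*b^4 - 284*b^3*s - 57*b^2*s^2 + 4*b*s^3 + s^4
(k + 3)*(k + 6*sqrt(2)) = k^2 + 3*k + 6*sqrt(2)*k + 18*sqrt(2)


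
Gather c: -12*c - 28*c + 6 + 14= 20 - 40*c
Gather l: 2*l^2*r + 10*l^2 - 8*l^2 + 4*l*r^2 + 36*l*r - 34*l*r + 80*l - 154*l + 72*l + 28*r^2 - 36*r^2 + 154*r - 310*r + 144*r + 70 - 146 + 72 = l^2*(2*r + 2) + l*(4*r^2 + 2*r - 2) - 8*r^2 - 12*r - 4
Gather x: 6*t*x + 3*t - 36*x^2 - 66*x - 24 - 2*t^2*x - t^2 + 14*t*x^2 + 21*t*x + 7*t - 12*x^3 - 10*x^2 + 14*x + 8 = -t^2 + 10*t - 12*x^3 + x^2*(14*t - 46) + x*(-2*t^2 + 27*t - 52) - 16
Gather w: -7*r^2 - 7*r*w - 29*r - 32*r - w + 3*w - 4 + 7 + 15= -7*r^2 - 61*r + w*(2 - 7*r) + 18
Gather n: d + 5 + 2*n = d + 2*n + 5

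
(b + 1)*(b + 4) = b^2 + 5*b + 4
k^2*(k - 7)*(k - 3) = k^4 - 10*k^3 + 21*k^2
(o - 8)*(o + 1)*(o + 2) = o^3 - 5*o^2 - 22*o - 16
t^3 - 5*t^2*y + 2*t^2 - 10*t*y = t*(t + 2)*(t - 5*y)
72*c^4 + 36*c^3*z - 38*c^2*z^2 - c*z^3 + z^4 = (-6*c + z)*(-2*c + z)*(c + z)*(6*c + z)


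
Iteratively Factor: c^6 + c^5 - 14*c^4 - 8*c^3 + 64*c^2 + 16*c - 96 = (c - 2)*(c^5 + 3*c^4 - 8*c^3 - 24*c^2 + 16*c + 48) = (c - 2)*(c + 2)*(c^4 + c^3 - 10*c^2 - 4*c + 24) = (c - 2)^2*(c + 2)*(c^3 + 3*c^2 - 4*c - 12) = (c - 2)^3*(c + 2)*(c^2 + 5*c + 6) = (c - 2)^3*(c + 2)^2*(c + 3)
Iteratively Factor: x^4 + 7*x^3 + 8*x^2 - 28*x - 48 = (x + 3)*(x^3 + 4*x^2 - 4*x - 16) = (x - 2)*(x + 3)*(x^2 + 6*x + 8) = (x - 2)*(x + 3)*(x + 4)*(x + 2)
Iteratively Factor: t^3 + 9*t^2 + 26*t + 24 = (t + 2)*(t^2 + 7*t + 12) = (t + 2)*(t + 3)*(t + 4)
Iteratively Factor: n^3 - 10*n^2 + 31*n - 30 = (n - 3)*(n^2 - 7*n + 10) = (n - 3)*(n - 2)*(n - 5)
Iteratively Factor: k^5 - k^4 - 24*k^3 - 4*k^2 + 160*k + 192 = (k + 2)*(k^4 - 3*k^3 - 18*k^2 + 32*k + 96) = (k - 4)*(k + 2)*(k^3 + k^2 - 14*k - 24) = (k - 4)*(k + 2)^2*(k^2 - k - 12) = (k - 4)^2*(k + 2)^2*(k + 3)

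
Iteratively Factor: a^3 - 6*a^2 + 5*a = (a)*(a^2 - 6*a + 5) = a*(a - 1)*(a - 5)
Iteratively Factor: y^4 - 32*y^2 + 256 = (y - 4)*(y^3 + 4*y^2 - 16*y - 64) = (y - 4)*(y + 4)*(y^2 - 16) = (y - 4)^2*(y + 4)*(y + 4)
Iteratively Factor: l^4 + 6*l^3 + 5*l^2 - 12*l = (l)*(l^3 + 6*l^2 + 5*l - 12) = l*(l + 4)*(l^2 + 2*l - 3) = l*(l - 1)*(l + 4)*(l + 3)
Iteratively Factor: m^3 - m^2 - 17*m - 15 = (m - 5)*(m^2 + 4*m + 3) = (m - 5)*(m + 1)*(m + 3)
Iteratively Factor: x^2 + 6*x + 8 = (x + 4)*(x + 2)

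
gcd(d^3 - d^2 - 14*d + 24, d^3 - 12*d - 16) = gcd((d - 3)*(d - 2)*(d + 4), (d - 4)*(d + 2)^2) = 1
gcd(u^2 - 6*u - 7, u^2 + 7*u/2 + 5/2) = u + 1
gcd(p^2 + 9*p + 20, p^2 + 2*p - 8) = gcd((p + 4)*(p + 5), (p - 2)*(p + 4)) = p + 4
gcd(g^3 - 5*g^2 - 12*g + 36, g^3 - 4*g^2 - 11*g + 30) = g^2 + g - 6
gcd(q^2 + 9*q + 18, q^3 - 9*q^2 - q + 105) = q + 3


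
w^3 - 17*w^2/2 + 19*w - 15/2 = (w - 5)*(w - 3)*(w - 1/2)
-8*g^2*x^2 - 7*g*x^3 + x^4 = x^2*(-8*g + x)*(g + x)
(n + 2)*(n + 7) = n^2 + 9*n + 14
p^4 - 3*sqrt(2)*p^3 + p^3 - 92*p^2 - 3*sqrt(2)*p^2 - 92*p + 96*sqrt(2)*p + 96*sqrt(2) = (p + 1)*(p - 8*sqrt(2))*(p - sqrt(2))*(p + 6*sqrt(2))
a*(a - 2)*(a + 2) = a^3 - 4*a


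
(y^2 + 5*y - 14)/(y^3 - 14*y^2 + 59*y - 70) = (y + 7)/(y^2 - 12*y + 35)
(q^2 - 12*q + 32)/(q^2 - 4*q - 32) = (q - 4)/(q + 4)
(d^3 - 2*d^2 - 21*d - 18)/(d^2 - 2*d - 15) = (d^2 - 5*d - 6)/(d - 5)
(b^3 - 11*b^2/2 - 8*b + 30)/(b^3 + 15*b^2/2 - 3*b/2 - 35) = (b - 6)/(b + 7)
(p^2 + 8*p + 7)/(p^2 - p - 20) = (p^2 + 8*p + 7)/(p^2 - p - 20)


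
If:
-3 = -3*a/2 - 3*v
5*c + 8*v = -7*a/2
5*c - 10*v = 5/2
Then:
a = 41/11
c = -27/22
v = -19/22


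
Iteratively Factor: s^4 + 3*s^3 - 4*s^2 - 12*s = (s + 3)*(s^3 - 4*s) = s*(s + 3)*(s^2 - 4) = s*(s + 2)*(s + 3)*(s - 2)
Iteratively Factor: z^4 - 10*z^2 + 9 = (z - 1)*(z^3 + z^2 - 9*z - 9) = (z - 3)*(z - 1)*(z^2 + 4*z + 3) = (z - 3)*(z - 1)*(z + 3)*(z + 1)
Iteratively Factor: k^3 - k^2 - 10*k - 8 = (k + 1)*(k^2 - 2*k - 8) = (k + 1)*(k + 2)*(k - 4)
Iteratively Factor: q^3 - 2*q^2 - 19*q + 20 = (q + 4)*(q^2 - 6*q + 5) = (q - 5)*(q + 4)*(q - 1)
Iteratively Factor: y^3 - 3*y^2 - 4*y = (y + 1)*(y^2 - 4*y) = (y - 4)*(y + 1)*(y)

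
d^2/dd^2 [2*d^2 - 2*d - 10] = 4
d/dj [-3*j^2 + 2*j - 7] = 2 - 6*j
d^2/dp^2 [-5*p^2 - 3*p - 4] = -10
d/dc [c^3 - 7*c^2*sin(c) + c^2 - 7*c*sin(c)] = -7*c^2*cos(c) + 3*c^2 - 14*c*sin(c) - 7*c*cos(c) + 2*c - 7*sin(c)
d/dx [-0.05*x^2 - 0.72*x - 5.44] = -0.1*x - 0.72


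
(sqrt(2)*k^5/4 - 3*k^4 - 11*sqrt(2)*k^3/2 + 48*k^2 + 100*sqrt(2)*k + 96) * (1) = sqrt(2)*k^5/4 - 3*k^4 - 11*sqrt(2)*k^3/2 + 48*k^2 + 100*sqrt(2)*k + 96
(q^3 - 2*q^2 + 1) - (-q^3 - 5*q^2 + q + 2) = 2*q^3 + 3*q^2 - q - 1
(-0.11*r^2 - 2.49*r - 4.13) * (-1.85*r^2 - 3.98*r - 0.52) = 0.2035*r^4 + 5.0443*r^3 + 17.6079*r^2 + 17.7322*r + 2.1476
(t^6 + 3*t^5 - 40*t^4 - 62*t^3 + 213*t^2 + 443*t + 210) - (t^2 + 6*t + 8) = t^6 + 3*t^5 - 40*t^4 - 62*t^3 + 212*t^2 + 437*t + 202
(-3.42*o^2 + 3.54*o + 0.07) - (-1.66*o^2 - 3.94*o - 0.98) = -1.76*o^2 + 7.48*o + 1.05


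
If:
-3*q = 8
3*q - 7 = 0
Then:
No Solution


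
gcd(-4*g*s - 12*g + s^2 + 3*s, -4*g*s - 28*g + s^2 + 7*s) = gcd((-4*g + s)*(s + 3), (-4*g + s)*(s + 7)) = -4*g + s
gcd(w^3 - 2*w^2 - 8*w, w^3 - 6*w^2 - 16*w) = w^2 + 2*w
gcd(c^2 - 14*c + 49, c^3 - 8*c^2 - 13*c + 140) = c - 7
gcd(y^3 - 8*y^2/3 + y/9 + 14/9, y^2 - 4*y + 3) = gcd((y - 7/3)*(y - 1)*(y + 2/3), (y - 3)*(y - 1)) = y - 1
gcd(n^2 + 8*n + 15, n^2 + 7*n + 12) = n + 3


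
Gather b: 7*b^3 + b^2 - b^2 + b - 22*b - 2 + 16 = 7*b^3 - 21*b + 14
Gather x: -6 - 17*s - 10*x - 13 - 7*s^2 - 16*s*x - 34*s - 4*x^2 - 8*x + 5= -7*s^2 - 51*s - 4*x^2 + x*(-16*s - 18) - 14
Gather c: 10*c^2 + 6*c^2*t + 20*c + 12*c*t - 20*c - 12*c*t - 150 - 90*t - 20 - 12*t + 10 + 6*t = c^2*(6*t + 10) - 96*t - 160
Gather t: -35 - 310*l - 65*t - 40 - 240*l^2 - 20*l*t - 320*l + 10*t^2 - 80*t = -240*l^2 - 630*l + 10*t^2 + t*(-20*l - 145) - 75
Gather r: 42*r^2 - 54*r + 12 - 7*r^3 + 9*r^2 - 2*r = -7*r^3 + 51*r^2 - 56*r + 12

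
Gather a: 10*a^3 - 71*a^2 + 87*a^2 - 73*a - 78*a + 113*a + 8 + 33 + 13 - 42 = 10*a^3 + 16*a^2 - 38*a + 12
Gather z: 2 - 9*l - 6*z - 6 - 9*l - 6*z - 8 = -18*l - 12*z - 12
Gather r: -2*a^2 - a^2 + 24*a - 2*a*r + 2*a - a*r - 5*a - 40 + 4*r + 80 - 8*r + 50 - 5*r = -3*a^2 + 21*a + r*(-3*a - 9) + 90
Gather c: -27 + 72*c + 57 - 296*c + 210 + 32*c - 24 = 216 - 192*c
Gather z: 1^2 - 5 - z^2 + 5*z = -z^2 + 5*z - 4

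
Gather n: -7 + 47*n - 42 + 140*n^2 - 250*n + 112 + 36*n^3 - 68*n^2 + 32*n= 36*n^3 + 72*n^2 - 171*n + 63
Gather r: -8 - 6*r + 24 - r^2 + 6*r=16 - r^2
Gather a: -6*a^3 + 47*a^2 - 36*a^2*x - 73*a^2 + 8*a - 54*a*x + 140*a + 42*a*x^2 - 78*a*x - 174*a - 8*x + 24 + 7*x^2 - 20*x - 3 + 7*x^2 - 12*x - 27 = -6*a^3 + a^2*(-36*x - 26) + a*(42*x^2 - 132*x - 26) + 14*x^2 - 40*x - 6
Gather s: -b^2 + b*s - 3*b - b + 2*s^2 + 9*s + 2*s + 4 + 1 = -b^2 - 4*b + 2*s^2 + s*(b + 11) + 5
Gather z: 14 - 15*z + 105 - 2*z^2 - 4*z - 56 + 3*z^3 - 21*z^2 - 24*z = 3*z^3 - 23*z^2 - 43*z + 63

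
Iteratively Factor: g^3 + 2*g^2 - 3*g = (g - 1)*(g^2 + 3*g) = g*(g - 1)*(g + 3)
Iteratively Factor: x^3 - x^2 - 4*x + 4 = (x - 2)*(x^2 + x - 2) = (x - 2)*(x - 1)*(x + 2)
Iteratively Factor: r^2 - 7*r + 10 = (r - 2)*(r - 5)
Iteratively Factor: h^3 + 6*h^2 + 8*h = (h)*(h^2 + 6*h + 8) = h*(h + 2)*(h + 4)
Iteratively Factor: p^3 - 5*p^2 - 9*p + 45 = (p - 5)*(p^2 - 9) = (p - 5)*(p + 3)*(p - 3)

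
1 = 1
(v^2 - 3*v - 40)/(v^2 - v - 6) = (-v^2 + 3*v + 40)/(-v^2 + v + 6)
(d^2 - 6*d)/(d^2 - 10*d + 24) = d/(d - 4)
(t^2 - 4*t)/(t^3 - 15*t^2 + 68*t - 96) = t/(t^2 - 11*t + 24)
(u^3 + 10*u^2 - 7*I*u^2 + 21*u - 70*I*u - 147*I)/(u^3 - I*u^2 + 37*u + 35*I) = (u^2 + 10*u + 21)/(u^2 + 6*I*u - 5)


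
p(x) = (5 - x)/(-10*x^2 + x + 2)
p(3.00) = -0.02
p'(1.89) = 0.14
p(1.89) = -0.10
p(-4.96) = -0.04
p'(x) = (5 - x)*(20*x - 1)/(-10*x^2 + x + 2)^2 - 1/(-10*x^2 + x + 2)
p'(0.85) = 3.70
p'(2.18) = 0.09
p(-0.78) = -1.19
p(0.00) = 2.50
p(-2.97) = -0.09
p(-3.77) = -0.06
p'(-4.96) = -0.01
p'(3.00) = 0.03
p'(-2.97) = -0.05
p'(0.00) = -1.75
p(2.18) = -0.07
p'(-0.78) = -3.85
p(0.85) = -0.95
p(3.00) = -0.02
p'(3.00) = 0.03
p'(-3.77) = -0.03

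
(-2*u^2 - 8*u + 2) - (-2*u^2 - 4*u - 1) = 3 - 4*u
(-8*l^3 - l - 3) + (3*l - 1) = -8*l^3 + 2*l - 4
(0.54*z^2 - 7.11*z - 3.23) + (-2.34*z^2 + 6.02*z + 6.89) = -1.8*z^2 - 1.09*z + 3.66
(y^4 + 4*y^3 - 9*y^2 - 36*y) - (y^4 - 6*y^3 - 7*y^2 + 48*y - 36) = 10*y^3 - 2*y^2 - 84*y + 36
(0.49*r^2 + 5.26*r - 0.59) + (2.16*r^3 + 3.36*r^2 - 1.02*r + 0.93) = 2.16*r^3 + 3.85*r^2 + 4.24*r + 0.34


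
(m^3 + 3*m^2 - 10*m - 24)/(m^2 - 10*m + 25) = (m^3 + 3*m^2 - 10*m - 24)/(m^2 - 10*m + 25)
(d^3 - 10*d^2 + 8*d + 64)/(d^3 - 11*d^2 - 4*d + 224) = (d^2 - 2*d - 8)/(d^2 - 3*d - 28)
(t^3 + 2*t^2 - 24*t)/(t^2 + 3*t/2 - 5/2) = 2*t*(t^2 + 2*t - 24)/(2*t^2 + 3*t - 5)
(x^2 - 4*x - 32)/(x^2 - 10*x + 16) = (x + 4)/(x - 2)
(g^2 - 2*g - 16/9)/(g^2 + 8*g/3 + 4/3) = (g - 8/3)/(g + 2)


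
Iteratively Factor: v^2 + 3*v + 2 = (v + 1)*(v + 2)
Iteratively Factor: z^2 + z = (z)*(z + 1)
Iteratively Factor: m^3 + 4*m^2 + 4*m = (m + 2)*(m^2 + 2*m) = m*(m + 2)*(m + 2)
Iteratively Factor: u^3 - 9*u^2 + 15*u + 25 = (u + 1)*(u^2 - 10*u + 25) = (u - 5)*(u + 1)*(u - 5)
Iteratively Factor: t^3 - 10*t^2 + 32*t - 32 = (t - 2)*(t^2 - 8*t + 16) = (t - 4)*(t - 2)*(t - 4)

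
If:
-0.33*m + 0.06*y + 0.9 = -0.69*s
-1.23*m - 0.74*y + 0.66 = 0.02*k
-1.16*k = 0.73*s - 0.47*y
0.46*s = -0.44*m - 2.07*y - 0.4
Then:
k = 0.60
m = 0.58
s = -1.02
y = -0.09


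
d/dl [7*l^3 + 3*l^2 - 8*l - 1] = 21*l^2 + 6*l - 8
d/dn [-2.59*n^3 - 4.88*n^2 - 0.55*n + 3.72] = -7.77*n^2 - 9.76*n - 0.55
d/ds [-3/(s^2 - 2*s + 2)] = 6*(s - 1)/(s^2 - 2*s + 2)^2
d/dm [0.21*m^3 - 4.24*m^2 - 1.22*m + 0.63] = 0.63*m^2 - 8.48*m - 1.22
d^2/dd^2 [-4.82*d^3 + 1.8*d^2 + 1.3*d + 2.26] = 3.6 - 28.92*d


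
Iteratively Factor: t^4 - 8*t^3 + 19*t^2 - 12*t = (t)*(t^3 - 8*t^2 + 19*t - 12) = t*(t - 1)*(t^2 - 7*t + 12) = t*(t - 4)*(t - 1)*(t - 3)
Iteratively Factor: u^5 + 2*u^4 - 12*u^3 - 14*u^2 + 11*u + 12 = (u - 1)*(u^4 + 3*u^3 - 9*u^2 - 23*u - 12) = (u - 3)*(u - 1)*(u^3 + 6*u^2 + 9*u + 4) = (u - 3)*(u - 1)*(u + 1)*(u^2 + 5*u + 4) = (u - 3)*(u - 1)*(u + 1)*(u + 4)*(u + 1)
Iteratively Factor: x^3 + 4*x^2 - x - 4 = (x + 1)*(x^2 + 3*x - 4) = (x - 1)*(x + 1)*(x + 4)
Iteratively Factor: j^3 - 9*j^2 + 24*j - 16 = (j - 1)*(j^2 - 8*j + 16) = (j - 4)*(j - 1)*(j - 4)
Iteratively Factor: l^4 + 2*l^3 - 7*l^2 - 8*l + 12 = (l + 3)*(l^3 - l^2 - 4*l + 4) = (l - 1)*(l + 3)*(l^2 - 4) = (l - 1)*(l + 2)*(l + 3)*(l - 2)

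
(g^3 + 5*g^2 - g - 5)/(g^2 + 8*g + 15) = (g^2 - 1)/(g + 3)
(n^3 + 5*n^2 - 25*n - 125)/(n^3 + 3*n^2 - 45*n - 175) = (n - 5)/(n - 7)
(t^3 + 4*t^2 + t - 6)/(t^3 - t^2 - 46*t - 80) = (t^2 + 2*t - 3)/(t^2 - 3*t - 40)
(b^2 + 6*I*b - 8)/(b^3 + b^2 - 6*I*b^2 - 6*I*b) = (b^2 + 6*I*b - 8)/(b*(b^2 + b - 6*I*b - 6*I))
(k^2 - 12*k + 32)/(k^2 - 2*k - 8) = (k - 8)/(k + 2)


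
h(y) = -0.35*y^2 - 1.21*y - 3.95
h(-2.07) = -2.95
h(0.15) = -4.14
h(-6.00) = -9.29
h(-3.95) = -4.63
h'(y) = -0.7*y - 1.21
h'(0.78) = -1.76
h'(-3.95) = 1.56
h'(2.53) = -2.98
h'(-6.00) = 2.99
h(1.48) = -6.51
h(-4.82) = -6.25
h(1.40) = -6.33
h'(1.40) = -2.19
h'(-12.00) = 7.19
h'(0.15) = -1.32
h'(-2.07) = 0.24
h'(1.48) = -2.25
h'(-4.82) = 2.16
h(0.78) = -5.11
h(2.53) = -9.25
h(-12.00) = -39.83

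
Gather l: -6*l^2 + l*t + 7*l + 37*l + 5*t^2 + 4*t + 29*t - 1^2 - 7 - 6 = -6*l^2 + l*(t + 44) + 5*t^2 + 33*t - 14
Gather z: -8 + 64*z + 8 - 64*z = 0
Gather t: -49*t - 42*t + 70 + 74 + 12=156 - 91*t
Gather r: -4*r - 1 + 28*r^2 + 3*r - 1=28*r^2 - r - 2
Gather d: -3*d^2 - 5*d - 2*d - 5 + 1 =-3*d^2 - 7*d - 4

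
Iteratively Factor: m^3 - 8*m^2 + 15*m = (m - 5)*(m^2 - 3*m) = m*(m - 5)*(m - 3)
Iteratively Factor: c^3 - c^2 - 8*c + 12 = (c + 3)*(c^2 - 4*c + 4) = (c - 2)*(c + 3)*(c - 2)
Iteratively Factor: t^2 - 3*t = (t)*(t - 3)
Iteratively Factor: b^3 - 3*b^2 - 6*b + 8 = (b + 2)*(b^2 - 5*b + 4) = (b - 4)*(b + 2)*(b - 1)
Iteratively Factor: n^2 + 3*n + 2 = (n + 1)*(n + 2)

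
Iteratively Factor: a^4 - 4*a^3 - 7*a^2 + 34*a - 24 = (a + 3)*(a^3 - 7*a^2 + 14*a - 8) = (a - 1)*(a + 3)*(a^2 - 6*a + 8) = (a - 2)*(a - 1)*(a + 3)*(a - 4)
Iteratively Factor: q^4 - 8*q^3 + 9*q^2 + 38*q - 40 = (q + 2)*(q^3 - 10*q^2 + 29*q - 20) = (q - 5)*(q + 2)*(q^2 - 5*q + 4) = (q - 5)*(q - 4)*(q + 2)*(q - 1)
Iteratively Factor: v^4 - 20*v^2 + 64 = (v + 2)*(v^3 - 2*v^2 - 16*v + 32) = (v + 2)*(v + 4)*(v^2 - 6*v + 8) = (v - 2)*(v + 2)*(v + 4)*(v - 4)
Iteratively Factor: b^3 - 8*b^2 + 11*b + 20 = (b - 4)*(b^2 - 4*b - 5) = (b - 4)*(b + 1)*(b - 5)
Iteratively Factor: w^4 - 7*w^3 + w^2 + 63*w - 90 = (w - 3)*(w^3 - 4*w^2 - 11*w + 30) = (w - 3)*(w + 3)*(w^2 - 7*w + 10) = (w - 5)*(w - 3)*(w + 3)*(w - 2)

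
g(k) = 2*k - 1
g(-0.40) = -1.80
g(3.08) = 5.16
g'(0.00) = 2.00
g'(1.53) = 2.00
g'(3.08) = 2.00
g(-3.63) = -8.26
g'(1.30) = 2.00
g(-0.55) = -2.10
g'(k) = 2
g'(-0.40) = 2.00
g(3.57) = 6.14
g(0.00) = -1.00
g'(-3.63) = 2.00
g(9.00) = 17.00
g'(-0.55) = 2.00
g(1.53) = 2.06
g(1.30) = 1.60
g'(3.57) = 2.00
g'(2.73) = 2.00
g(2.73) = 4.46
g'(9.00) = 2.00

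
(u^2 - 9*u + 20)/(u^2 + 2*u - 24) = (u - 5)/(u + 6)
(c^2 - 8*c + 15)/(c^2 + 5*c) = (c^2 - 8*c + 15)/(c*(c + 5))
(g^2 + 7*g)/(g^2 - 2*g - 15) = g*(g + 7)/(g^2 - 2*g - 15)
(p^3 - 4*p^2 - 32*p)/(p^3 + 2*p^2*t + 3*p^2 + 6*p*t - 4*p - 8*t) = p*(p - 8)/(p^2 + 2*p*t - p - 2*t)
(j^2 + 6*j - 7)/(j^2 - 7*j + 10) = (j^2 + 6*j - 7)/(j^2 - 7*j + 10)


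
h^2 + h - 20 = (h - 4)*(h + 5)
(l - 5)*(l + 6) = l^2 + l - 30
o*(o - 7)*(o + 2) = o^3 - 5*o^2 - 14*o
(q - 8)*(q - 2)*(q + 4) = q^3 - 6*q^2 - 24*q + 64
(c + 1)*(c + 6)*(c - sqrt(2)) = c^3 - sqrt(2)*c^2 + 7*c^2 - 7*sqrt(2)*c + 6*c - 6*sqrt(2)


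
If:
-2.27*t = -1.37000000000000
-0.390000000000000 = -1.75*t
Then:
No Solution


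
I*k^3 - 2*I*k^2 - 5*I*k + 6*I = (k - 3)*(k + 2)*(I*k - I)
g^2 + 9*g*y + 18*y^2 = (g + 3*y)*(g + 6*y)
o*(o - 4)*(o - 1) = o^3 - 5*o^2 + 4*o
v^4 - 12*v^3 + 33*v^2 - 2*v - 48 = (v - 8)*(v - 3)*(v - 2)*(v + 1)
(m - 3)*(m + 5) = m^2 + 2*m - 15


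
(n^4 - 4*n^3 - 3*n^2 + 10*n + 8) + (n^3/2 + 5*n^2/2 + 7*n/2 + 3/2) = n^4 - 7*n^3/2 - n^2/2 + 27*n/2 + 19/2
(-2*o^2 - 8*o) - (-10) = -2*o^2 - 8*o + 10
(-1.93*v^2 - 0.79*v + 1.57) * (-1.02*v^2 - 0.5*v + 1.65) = 1.9686*v^4 + 1.7708*v^3 - 4.3909*v^2 - 2.0885*v + 2.5905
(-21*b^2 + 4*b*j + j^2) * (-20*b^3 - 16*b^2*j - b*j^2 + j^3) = 420*b^5 + 256*b^4*j - 63*b^3*j^2 - 41*b^2*j^3 + 3*b*j^4 + j^5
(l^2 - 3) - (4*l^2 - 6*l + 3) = -3*l^2 + 6*l - 6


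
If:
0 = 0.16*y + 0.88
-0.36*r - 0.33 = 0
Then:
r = -0.92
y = -5.50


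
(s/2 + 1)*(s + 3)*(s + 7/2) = s^3/2 + 17*s^2/4 + 47*s/4 + 21/2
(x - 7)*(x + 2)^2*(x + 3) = x^4 - 33*x^2 - 100*x - 84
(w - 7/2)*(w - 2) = w^2 - 11*w/2 + 7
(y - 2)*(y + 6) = y^2 + 4*y - 12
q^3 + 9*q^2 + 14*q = q*(q + 2)*(q + 7)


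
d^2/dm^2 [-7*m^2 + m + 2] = -14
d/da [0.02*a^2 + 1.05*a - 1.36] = 0.04*a + 1.05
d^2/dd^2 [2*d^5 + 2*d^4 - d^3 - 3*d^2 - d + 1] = 40*d^3 + 24*d^2 - 6*d - 6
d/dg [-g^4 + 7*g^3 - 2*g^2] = g*(-4*g^2 + 21*g - 4)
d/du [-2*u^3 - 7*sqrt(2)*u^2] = 2*u*(-3*u - 7*sqrt(2))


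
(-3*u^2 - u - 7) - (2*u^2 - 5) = -5*u^2 - u - 2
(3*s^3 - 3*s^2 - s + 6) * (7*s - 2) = 21*s^4 - 27*s^3 - s^2 + 44*s - 12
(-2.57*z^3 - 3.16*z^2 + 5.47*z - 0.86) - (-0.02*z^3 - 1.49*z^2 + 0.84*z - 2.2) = -2.55*z^3 - 1.67*z^2 + 4.63*z + 1.34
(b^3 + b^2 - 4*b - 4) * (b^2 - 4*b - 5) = b^5 - 3*b^4 - 13*b^3 + 7*b^2 + 36*b + 20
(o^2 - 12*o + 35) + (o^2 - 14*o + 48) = 2*o^2 - 26*o + 83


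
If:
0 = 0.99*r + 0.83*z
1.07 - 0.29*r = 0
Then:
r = 3.69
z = -4.40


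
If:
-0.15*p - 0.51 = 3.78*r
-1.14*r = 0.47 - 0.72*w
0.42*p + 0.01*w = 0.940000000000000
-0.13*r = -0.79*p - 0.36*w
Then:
No Solution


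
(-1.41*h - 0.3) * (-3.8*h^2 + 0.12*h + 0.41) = 5.358*h^3 + 0.9708*h^2 - 0.6141*h - 0.123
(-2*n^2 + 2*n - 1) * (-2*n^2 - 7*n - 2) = 4*n^4 + 10*n^3 - 8*n^2 + 3*n + 2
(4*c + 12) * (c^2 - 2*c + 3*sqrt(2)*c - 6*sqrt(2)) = 4*c^3 + 4*c^2 + 12*sqrt(2)*c^2 - 24*c + 12*sqrt(2)*c - 72*sqrt(2)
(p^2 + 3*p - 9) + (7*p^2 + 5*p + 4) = 8*p^2 + 8*p - 5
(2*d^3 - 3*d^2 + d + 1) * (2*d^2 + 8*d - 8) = 4*d^5 + 10*d^4 - 38*d^3 + 34*d^2 - 8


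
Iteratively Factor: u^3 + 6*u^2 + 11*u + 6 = (u + 1)*(u^2 + 5*u + 6) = (u + 1)*(u + 2)*(u + 3)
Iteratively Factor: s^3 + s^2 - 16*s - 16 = (s + 1)*(s^2 - 16) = (s + 1)*(s + 4)*(s - 4)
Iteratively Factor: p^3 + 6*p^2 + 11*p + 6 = (p + 3)*(p^2 + 3*p + 2) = (p + 2)*(p + 3)*(p + 1)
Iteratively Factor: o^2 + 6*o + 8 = (o + 2)*(o + 4)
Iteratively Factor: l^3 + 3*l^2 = (l + 3)*(l^2) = l*(l + 3)*(l)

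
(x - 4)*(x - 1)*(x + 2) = x^3 - 3*x^2 - 6*x + 8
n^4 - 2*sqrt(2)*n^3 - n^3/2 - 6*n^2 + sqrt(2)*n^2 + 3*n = n*(n - 1/2)*(n - 3*sqrt(2))*(n + sqrt(2))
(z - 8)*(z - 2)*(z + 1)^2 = z^4 - 8*z^3 - 3*z^2 + 22*z + 16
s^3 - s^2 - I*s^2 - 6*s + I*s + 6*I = (s - 3)*(s + 2)*(s - I)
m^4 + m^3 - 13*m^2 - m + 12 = (m - 3)*(m - 1)*(m + 1)*(m + 4)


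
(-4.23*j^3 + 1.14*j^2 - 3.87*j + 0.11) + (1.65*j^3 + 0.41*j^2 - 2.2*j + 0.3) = -2.58*j^3 + 1.55*j^2 - 6.07*j + 0.41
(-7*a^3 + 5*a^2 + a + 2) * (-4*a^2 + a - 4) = 28*a^5 - 27*a^4 + 29*a^3 - 27*a^2 - 2*a - 8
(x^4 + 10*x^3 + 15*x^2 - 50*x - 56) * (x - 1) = x^5 + 9*x^4 + 5*x^3 - 65*x^2 - 6*x + 56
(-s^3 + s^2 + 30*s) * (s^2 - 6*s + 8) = -s^5 + 7*s^4 + 16*s^3 - 172*s^2 + 240*s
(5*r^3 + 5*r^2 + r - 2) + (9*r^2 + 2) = 5*r^3 + 14*r^2 + r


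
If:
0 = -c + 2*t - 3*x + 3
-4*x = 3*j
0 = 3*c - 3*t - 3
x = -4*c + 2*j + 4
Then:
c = 25/47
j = -32/47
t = -22/47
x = 24/47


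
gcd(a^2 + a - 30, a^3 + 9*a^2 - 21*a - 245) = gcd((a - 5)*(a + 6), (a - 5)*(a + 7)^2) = a - 5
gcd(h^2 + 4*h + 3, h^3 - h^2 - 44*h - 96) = h + 3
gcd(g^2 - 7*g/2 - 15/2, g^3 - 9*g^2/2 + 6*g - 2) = 1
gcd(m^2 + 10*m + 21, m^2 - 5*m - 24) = m + 3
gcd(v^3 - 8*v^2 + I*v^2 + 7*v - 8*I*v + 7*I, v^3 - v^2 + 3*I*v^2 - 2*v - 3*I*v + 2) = v^2 + v*(-1 + I) - I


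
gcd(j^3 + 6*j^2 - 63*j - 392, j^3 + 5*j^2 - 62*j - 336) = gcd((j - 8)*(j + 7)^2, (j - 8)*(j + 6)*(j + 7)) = j^2 - j - 56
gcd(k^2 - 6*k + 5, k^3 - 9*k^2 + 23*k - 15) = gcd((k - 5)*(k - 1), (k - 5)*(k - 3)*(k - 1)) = k^2 - 6*k + 5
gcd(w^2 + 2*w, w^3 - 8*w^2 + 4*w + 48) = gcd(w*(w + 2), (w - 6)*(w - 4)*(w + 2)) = w + 2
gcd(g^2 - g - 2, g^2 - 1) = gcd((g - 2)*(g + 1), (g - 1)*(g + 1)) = g + 1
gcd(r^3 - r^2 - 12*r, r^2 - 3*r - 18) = r + 3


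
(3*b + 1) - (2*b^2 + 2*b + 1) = -2*b^2 + b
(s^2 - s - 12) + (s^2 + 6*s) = 2*s^2 + 5*s - 12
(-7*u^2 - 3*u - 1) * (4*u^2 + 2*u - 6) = -28*u^4 - 26*u^3 + 32*u^2 + 16*u + 6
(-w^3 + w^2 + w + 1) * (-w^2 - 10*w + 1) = w^5 + 9*w^4 - 12*w^3 - 10*w^2 - 9*w + 1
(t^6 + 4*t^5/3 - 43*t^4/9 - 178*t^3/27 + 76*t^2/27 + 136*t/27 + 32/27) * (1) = t^6 + 4*t^5/3 - 43*t^4/9 - 178*t^3/27 + 76*t^2/27 + 136*t/27 + 32/27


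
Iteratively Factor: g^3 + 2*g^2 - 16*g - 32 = (g + 4)*(g^2 - 2*g - 8) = (g - 4)*(g + 4)*(g + 2)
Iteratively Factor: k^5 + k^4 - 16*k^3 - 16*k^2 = (k)*(k^4 + k^3 - 16*k^2 - 16*k) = k*(k - 4)*(k^3 + 5*k^2 + 4*k) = k^2*(k - 4)*(k^2 + 5*k + 4) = k^2*(k - 4)*(k + 1)*(k + 4)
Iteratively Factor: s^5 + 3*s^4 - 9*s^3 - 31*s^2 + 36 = (s - 1)*(s^4 + 4*s^3 - 5*s^2 - 36*s - 36) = (s - 1)*(s + 3)*(s^3 + s^2 - 8*s - 12) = (s - 1)*(s + 2)*(s + 3)*(s^2 - s - 6) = (s - 3)*(s - 1)*(s + 2)*(s + 3)*(s + 2)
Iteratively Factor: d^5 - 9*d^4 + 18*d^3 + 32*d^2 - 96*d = (d - 4)*(d^4 - 5*d^3 - 2*d^2 + 24*d) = (d - 4)*(d + 2)*(d^3 - 7*d^2 + 12*d) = (d - 4)^2*(d + 2)*(d^2 - 3*d) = d*(d - 4)^2*(d + 2)*(d - 3)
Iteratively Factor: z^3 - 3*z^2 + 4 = (z + 1)*(z^2 - 4*z + 4) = (z - 2)*(z + 1)*(z - 2)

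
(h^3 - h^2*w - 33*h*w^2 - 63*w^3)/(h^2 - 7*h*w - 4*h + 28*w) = (h^2 + 6*h*w + 9*w^2)/(h - 4)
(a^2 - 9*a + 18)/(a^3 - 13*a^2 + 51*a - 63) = (a - 6)/(a^2 - 10*a + 21)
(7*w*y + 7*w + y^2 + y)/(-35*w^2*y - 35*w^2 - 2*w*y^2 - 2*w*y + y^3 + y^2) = (7*w + y)/(-35*w^2 - 2*w*y + y^2)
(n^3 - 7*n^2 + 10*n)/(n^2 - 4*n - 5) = n*(n - 2)/(n + 1)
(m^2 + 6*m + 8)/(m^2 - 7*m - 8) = (m^2 + 6*m + 8)/(m^2 - 7*m - 8)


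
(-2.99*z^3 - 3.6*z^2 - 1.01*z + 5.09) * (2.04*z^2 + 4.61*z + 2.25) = -6.0996*z^5 - 21.1279*z^4 - 25.3839*z^3 - 2.3725*z^2 + 21.1924*z + 11.4525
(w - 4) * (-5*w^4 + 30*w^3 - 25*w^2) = -5*w^5 + 50*w^4 - 145*w^3 + 100*w^2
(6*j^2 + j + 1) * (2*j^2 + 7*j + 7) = 12*j^4 + 44*j^3 + 51*j^2 + 14*j + 7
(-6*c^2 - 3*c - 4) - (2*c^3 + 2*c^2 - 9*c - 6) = -2*c^3 - 8*c^2 + 6*c + 2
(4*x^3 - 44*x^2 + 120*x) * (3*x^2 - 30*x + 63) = 12*x^5 - 252*x^4 + 1932*x^3 - 6372*x^2 + 7560*x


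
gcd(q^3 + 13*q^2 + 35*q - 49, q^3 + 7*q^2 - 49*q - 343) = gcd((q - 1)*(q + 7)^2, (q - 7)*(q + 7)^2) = q^2 + 14*q + 49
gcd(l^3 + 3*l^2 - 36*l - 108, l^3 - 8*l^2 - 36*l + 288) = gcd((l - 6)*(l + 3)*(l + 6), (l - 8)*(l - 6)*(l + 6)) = l^2 - 36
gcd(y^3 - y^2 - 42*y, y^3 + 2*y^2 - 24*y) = y^2 + 6*y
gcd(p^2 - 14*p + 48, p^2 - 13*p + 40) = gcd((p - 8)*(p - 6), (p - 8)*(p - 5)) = p - 8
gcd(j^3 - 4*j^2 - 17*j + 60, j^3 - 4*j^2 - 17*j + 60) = j^3 - 4*j^2 - 17*j + 60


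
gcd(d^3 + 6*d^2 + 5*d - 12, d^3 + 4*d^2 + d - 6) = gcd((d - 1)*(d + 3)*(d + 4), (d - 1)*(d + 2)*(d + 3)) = d^2 + 2*d - 3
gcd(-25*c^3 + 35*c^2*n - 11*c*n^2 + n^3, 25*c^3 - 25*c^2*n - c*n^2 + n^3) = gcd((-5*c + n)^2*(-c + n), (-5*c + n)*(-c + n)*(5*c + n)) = 5*c^2 - 6*c*n + n^2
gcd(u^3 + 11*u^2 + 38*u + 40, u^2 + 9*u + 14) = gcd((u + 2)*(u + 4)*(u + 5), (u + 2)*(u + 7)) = u + 2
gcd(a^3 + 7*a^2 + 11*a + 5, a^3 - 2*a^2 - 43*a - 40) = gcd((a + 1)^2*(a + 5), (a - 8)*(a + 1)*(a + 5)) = a^2 + 6*a + 5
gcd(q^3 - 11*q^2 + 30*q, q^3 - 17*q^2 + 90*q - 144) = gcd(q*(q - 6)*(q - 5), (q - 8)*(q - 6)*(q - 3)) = q - 6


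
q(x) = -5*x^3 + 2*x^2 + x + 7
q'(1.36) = -21.30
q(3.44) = -169.43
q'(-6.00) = -563.00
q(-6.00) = 1153.00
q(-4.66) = 551.74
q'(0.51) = -0.86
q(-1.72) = 36.64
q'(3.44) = -162.74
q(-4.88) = 630.82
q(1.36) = -0.52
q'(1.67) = -34.15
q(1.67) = -9.04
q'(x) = -15*x^2 + 4*x + 1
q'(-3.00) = -146.00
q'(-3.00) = -146.00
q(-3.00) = 157.00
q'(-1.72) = -50.26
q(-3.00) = 157.00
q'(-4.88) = -375.74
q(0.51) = 7.37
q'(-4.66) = -343.37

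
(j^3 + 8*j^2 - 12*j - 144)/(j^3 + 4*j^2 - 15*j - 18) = (j^2 + 2*j - 24)/(j^2 - 2*j - 3)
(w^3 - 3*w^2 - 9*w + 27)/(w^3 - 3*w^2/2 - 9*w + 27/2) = 2*(w - 3)/(2*w - 3)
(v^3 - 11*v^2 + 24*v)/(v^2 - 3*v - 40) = v*(v - 3)/(v + 5)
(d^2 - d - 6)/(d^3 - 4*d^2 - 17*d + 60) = (d + 2)/(d^2 - d - 20)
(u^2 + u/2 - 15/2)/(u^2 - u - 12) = (u - 5/2)/(u - 4)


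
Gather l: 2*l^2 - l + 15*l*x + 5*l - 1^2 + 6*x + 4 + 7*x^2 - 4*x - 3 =2*l^2 + l*(15*x + 4) + 7*x^2 + 2*x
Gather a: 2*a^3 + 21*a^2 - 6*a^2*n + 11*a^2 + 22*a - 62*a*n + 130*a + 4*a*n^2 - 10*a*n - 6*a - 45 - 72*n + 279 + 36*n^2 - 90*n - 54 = 2*a^3 + a^2*(32 - 6*n) + a*(4*n^2 - 72*n + 146) + 36*n^2 - 162*n + 180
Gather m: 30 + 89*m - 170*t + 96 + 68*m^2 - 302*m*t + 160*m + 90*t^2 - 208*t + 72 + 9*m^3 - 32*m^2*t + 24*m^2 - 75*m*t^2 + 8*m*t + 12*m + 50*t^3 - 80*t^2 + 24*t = 9*m^3 + m^2*(92 - 32*t) + m*(-75*t^2 - 294*t + 261) + 50*t^3 + 10*t^2 - 354*t + 198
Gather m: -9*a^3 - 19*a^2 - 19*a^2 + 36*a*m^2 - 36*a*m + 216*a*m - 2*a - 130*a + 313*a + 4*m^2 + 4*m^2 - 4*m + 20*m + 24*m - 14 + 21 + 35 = -9*a^3 - 38*a^2 + 181*a + m^2*(36*a + 8) + m*(180*a + 40) + 42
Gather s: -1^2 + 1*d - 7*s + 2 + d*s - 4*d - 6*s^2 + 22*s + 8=-3*d - 6*s^2 + s*(d + 15) + 9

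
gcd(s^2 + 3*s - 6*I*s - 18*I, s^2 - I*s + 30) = s - 6*I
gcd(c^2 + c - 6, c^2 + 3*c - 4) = 1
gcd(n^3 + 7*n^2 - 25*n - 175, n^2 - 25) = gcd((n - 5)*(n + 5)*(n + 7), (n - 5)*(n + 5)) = n^2 - 25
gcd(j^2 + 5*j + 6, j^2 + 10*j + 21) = j + 3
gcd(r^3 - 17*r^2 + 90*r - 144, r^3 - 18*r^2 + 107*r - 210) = r - 6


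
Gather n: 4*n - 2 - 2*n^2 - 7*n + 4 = -2*n^2 - 3*n + 2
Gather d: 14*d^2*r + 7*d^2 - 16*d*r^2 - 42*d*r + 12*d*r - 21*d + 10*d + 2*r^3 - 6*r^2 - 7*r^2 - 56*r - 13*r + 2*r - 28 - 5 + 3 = d^2*(14*r + 7) + d*(-16*r^2 - 30*r - 11) + 2*r^3 - 13*r^2 - 67*r - 30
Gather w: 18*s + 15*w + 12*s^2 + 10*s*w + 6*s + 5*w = 12*s^2 + 24*s + w*(10*s + 20)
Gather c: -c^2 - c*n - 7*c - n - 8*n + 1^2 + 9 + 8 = -c^2 + c*(-n - 7) - 9*n + 18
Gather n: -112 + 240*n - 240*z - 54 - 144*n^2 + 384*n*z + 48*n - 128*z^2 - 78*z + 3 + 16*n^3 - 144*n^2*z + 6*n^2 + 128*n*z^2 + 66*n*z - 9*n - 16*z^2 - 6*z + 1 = 16*n^3 + n^2*(-144*z - 138) + n*(128*z^2 + 450*z + 279) - 144*z^2 - 324*z - 162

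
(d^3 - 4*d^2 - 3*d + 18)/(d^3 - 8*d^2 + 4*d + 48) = (d^2 - 6*d + 9)/(d^2 - 10*d + 24)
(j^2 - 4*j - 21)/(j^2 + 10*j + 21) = (j - 7)/(j + 7)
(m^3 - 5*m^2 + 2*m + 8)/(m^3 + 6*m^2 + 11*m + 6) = (m^2 - 6*m + 8)/(m^2 + 5*m + 6)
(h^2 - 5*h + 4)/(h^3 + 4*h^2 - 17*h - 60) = (h - 1)/(h^2 + 8*h + 15)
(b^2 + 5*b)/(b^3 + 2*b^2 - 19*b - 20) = b/(b^2 - 3*b - 4)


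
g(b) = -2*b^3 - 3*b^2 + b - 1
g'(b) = -6*b^2 - 6*b + 1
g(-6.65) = 447.84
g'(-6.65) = -224.44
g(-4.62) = 127.57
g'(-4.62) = -99.35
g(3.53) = -122.83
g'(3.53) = -94.95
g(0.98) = -4.78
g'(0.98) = -10.64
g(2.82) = -66.89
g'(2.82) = -63.63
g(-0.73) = -2.55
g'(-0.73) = 2.18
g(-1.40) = -2.79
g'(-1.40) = -2.36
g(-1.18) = -3.07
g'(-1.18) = -0.27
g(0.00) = -1.00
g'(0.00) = 1.00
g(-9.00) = 1205.00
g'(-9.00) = -431.00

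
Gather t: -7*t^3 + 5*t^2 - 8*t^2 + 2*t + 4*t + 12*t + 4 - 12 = -7*t^3 - 3*t^2 + 18*t - 8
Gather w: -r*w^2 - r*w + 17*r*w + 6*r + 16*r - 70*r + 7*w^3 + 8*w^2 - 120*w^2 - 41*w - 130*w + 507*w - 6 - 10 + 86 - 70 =-48*r + 7*w^3 + w^2*(-r - 112) + w*(16*r + 336)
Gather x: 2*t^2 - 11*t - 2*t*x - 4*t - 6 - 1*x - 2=2*t^2 - 15*t + x*(-2*t - 1) - 8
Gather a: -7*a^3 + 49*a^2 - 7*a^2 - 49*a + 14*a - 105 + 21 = -7*a^3 + 42*a^2 - 35*a - 84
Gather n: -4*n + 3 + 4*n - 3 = 0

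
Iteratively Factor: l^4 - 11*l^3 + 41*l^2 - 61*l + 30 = (l - 2)*(l^3 - 9*l^2 + 23*l - 15) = (l - 2)*(l - 1)*(l^2 - 8*l + 15) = (l - 5)*(l - 2)*(l - 1)*(l - 3)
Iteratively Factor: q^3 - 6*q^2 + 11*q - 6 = (q - 1)*(q^2 - 5*q + 6) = (q - 3)*(q - 1)*(q - 2)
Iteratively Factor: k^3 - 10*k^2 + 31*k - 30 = (k - 2)*(k^2 - 8*k + 15) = (k - 5)*(k - 2)*(k - 3)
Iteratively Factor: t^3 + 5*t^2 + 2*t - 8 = (t + 4)*(t^2 + t - 2) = (t - 1)*(t + 4)*(t + 2)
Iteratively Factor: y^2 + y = (y)*(y + 1)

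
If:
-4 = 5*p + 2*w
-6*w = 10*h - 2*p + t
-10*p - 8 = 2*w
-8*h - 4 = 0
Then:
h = -1/2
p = -4/5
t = 17/5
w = 0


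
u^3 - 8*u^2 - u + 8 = (u - 8)*(u - 1)*(u + 1)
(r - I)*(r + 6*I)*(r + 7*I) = r^3 + 12*I*r^2 - 29*r + 42*I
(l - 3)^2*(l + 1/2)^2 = l^4 - 5*l^3 + 13*l^2/4 + 15*l/2 + 9/4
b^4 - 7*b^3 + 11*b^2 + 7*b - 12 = (b - 4)*(b - 3)*(b - 1)*(b + 1)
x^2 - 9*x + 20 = (x - 5)*(x - 4)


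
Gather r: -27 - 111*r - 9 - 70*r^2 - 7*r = -70*r^2 - 118*r - 36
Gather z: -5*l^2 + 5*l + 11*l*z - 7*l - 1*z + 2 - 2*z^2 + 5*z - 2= -5*l^2 - 2*l - 2*z^2 + z*(11*l + 4)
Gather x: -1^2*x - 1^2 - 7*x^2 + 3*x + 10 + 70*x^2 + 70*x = 63*x^2 + 72*x + 9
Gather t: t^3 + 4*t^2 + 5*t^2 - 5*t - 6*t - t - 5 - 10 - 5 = t^3 + 9*t^2 - 12*t - 20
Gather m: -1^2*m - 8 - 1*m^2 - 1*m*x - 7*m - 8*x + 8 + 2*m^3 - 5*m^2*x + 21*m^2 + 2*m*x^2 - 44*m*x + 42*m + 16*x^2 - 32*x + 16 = 2*m^3 + m^2*(20 - 5*x) + m*(2*x^2 - 45*x + 34) + 16*x^2 - 40*x + 16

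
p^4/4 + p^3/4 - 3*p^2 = p^2*(p/4 + 1)*(p - 3)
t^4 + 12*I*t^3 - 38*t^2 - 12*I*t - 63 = (t - I)*(t + 3*I)^2*(t + 7*I)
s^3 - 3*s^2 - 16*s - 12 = (s - 6)*(s + 1)*(s + 2)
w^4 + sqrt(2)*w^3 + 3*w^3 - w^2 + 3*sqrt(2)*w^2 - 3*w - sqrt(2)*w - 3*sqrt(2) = (w - 1)*(w + 1)*(w + 3)*(w + sqrt(2))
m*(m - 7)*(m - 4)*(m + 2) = m^4 - 9*m^3 + 6*m^2 + 56*m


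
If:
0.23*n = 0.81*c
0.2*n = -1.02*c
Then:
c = 0.00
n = 0.00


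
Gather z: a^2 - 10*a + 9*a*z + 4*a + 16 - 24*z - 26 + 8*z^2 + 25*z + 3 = a^2 - 6*a + 8*z^2 + z*(9*a + 1) - 7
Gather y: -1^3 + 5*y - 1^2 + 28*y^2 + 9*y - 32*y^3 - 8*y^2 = -32*y^3 + 20*y^2 + 14*y - 2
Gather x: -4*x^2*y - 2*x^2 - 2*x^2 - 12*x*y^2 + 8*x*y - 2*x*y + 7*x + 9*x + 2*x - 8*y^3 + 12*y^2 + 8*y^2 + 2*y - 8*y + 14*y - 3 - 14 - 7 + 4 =x^2*(-4*y - 4) + x*(-12*y^2 + 6*y + 18) - 8*y^3 + 20*y^2 + 8*y - 20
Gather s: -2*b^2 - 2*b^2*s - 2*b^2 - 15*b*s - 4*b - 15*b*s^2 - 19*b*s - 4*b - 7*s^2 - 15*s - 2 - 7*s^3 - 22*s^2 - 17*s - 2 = -4*b^2 - 8*b - 7*s^3 + s^2*(-15*b - 29) + s*(-2*b^2 - 34*b - 32) - 4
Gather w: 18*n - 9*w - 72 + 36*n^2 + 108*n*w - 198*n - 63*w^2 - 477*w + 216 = 36*n^2 - 180*n - 63*w^2 + w*(108*n - 486) + 144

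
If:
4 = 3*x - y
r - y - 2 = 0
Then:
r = y + 2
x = y/3 + 4/3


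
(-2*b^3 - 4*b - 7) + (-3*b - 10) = -2*b^3 - 7*b - 17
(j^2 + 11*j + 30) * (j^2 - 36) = j^4 + 11*j^3 - 6*j^2 - 396*j - 1080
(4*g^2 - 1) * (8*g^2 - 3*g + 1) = 32*g^4 - 12*g^3 - 4*g^2 + 3*g - 1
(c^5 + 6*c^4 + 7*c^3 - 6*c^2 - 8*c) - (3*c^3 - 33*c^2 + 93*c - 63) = c^5 + 6*c^4 + 4*c^3 + 27*c^2 - 101*c + 63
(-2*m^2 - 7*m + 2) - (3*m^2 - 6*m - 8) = -5*m^2 - m + 10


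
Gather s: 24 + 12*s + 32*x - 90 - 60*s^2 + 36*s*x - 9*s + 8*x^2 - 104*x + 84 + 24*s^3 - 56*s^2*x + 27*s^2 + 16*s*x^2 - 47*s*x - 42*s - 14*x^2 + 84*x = 24*s^3 + s^2*(-56*x - 33) + s*(16*x^2 - 11*x - 39) - 6*x^2 + 12*x + 18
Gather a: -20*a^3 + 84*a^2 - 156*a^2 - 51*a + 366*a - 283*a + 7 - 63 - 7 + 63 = -20*a^3 - 72*a^2 + 32*a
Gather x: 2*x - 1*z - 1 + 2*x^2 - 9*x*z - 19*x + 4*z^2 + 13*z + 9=2*x^2 + x*(-9*z - 17) + 4*z^2 + 12*z + 8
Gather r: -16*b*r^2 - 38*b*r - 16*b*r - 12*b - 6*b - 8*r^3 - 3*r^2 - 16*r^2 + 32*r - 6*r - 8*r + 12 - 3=-18*b - 8*r^3 + r^2*(-16*b - 19) + r*(18 - 54*b) + 9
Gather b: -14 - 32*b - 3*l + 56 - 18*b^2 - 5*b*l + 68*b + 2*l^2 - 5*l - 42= -18*b^2 + b*(36 - 5*l) + 2*l^2 - 8*l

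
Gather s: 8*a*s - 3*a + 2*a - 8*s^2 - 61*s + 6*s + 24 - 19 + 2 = -a - 8*s^2 + s*(8*a - 55) + 7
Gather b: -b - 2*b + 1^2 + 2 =3 - 3*b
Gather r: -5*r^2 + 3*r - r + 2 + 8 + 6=-5*r^2 + 2*r + 16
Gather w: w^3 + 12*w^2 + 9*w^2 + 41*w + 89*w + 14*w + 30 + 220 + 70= w^3 + 21*w^2 + 144*w + 320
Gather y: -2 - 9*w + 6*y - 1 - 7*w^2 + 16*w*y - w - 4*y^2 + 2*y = -7*w^2 - 10*w - 4*y^2 + y*(16*w + 8) - 3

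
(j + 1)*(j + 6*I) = j^2 + j + 6*I*j + 6*I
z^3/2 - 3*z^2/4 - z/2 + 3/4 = (z/2 + 1/2)*(z - 3/2)*(z - 1)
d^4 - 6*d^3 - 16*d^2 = d^2*(d - 8)*(d + 2)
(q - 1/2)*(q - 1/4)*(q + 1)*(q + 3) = q^4 + 13*q^3/4 + q^2/8 - 7*q/4 + 3/8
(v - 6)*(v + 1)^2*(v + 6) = v^4 + 2*v^3 - 35*v^2 - 72*v - 36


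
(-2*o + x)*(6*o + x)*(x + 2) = -12*o^2*x - 24*o^2 + 4*o*x^2 + 8*o*x + x^3 + 2*x^2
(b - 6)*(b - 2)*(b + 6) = b^3 - 2*b^2 - 36*b + 72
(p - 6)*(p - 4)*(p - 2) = p^3 - 12*p^2 + 44*p - 48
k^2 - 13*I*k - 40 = (k - 8*I)*(k - 5*I)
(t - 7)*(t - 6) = t^2 - 13*t + 42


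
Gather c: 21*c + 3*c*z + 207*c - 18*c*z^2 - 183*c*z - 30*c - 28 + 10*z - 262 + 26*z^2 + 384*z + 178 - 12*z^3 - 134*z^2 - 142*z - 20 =c*(-18*z^2 - 180*z + 198) - 12*z^3 - 108*z^2 + 252*z - 132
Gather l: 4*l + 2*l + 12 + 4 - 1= 6*l + 15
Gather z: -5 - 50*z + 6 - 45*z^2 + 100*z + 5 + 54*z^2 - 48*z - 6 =9*z^2 + 2*z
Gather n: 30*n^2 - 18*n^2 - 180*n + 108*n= 12*n^2 - 72*n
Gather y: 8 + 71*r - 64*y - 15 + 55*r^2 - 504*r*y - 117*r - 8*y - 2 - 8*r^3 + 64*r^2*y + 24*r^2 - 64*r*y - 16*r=-8*r^3 + 79*r^2 - 62*r + y*(64*r^2 - 568*r - 72) - 9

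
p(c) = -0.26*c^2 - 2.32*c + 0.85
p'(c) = -0.52*c - 2.32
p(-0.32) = 1.57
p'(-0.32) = -2.15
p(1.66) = -3.72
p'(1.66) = -3.18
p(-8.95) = 0.79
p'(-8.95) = 2.33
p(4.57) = -15.18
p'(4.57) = -4.70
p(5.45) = -19.52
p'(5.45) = -5.15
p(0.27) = 0.20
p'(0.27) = -2.46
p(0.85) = -1.31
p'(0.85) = -2.76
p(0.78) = -1.12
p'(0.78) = -2.73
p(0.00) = 0.85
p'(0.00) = -2.32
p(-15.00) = -22.85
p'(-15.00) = 5.48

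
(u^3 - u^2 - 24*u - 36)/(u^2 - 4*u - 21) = (u^2 - 4*u - 12)/(u - 7)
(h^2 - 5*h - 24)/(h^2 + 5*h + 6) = (h - 8)/(h + 2)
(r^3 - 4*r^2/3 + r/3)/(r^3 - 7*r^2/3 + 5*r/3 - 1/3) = r/(r - 1)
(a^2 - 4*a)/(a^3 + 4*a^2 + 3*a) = (a - 4)/(a^2 + 4*a + 3)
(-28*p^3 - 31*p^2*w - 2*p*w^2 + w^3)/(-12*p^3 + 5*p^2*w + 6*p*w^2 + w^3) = (7*p^2 + 6*p*w - w^2)/(3*p^2 - 2*p*w - w^2)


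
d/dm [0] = 0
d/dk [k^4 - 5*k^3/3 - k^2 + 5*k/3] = 4*k^3 - 5*k^2 - 2*k + 5/3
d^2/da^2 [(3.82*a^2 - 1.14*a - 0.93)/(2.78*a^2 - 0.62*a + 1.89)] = (-4.45244800000002*a^3 - 163.550736*a^2 + 45.556416*a + 33.676968)/(21.484952*a^6 - 14.374824*a^5 + 47.025924*a^4 - 19.783952*a^3 + 31.970862*a^2 - 6.644106*a + 6.751269)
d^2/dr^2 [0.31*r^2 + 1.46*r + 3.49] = 0.620000000000000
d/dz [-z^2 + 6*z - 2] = 6 - 2*z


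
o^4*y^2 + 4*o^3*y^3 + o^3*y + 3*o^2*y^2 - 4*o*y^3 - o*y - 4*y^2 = (o - 1)*(o + 4*y)*(o*y + 1)*(o*y + y)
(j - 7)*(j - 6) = j^2 - 13*j + 42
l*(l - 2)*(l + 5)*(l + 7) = l^4 + 10*l^3 + 11*l^2 - 70*l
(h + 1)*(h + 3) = h^2 + 4*h + 3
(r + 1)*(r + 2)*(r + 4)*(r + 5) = r^4 + 12*r^3 + 49*r^2 + 78*r + 40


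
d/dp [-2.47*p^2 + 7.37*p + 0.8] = 7.37 - 4.94*p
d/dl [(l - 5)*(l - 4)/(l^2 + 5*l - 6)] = 2*(7*l^2 - 26*l - 23)/(l^4 + 10*l^3 + 13*l^2 - 60*l + 36)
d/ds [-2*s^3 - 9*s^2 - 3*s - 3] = -6*s^2 - 18*s - 3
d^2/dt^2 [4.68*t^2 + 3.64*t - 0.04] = 9.36000000000000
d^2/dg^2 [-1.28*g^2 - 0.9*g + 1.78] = -2.56000000000000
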